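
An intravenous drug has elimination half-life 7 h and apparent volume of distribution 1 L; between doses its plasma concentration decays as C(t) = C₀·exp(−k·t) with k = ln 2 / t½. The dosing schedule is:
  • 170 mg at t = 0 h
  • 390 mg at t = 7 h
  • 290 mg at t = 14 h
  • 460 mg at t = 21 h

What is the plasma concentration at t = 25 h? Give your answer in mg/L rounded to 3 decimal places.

487.048 mg/L

k = ln 2 / 7 = 0.09902 per h
Dose 1 (170 mg at t=0 h): 170·exp(−0.09902·25) = 14.300 mg/L
Dose 2 (390 mg at t=7 h): 390·exp(−0.09902·18) = 65.613 mg/L
Dose 3 (290 mg at t=14 h): 290·exp(−0.09902·11) = 97.578 mg/L
Dose 4 (460 mg at t=21 h): 460·exp(−0.09902·4) = 309.557 mg/L
C(25) = 14.300 + 65.613 + 97.578 + 309.557 = 487.048 mg/L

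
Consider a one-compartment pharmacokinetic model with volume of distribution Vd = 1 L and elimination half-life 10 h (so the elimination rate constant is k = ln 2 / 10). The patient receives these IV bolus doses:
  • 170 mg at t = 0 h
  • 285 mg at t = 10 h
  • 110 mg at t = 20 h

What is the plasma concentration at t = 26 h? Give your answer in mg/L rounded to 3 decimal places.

194.627 mg/L

k = ln 2 / 10 = 0.06931 per h
Dose 1 (170 mg at t=0 h): 170·exp(−0.06931·26) = 28.040 mg/L
Dose 2 (285 mg at t=10 h): 285·exp(−0.06931·16) = 94.015 mg/L
Dose 3 (110 mg at t=20 h): 110·exp(−0.06931·6) = 72.573 mg/L
C(26) = 28.040 + 94.015 + 72.573 = 194.627 mg/L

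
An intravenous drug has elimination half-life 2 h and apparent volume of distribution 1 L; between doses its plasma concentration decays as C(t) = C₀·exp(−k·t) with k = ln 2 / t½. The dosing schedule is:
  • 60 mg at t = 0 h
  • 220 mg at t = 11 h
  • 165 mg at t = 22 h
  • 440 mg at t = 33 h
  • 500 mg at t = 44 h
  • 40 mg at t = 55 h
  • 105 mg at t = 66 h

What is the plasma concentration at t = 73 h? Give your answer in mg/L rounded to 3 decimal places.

k = ln 2 / 2 = 0.34657 per h
Dose 1 (60 mg at t=0 h): 60·exp(−0.34657·73) = 0.000 mg/L
Dose 2 (220 mg at t=11 h): 220·exp(−0.34657·62) = 0.000 mg/L
Dose 3 (165 mg at t=22 h): 165·exp(−0.34657·51) = 0.000 mg/L
Dose 4 (440 mg at t=33 h): 440·exp(−0.34657·40) = 0.000 mg/L
Dose 5 (500 mg at t=44 h): 500·exp(−0.34657·29) = 0.022 mg/L
Dose 6 (40 mg at t=55 h): 40·exp(−0.34657·18) = 0.078 mg/L
Dose 7 (105 mg at t=66 h): 105·exp(−0.34657·7) = 9.281 mg/L
C(73) = 0.000 + 0.000 + 0.000 + 0.000 + 0.022 + 0.078 + 9.281 = 9.381 mg/L

9.381 mg/L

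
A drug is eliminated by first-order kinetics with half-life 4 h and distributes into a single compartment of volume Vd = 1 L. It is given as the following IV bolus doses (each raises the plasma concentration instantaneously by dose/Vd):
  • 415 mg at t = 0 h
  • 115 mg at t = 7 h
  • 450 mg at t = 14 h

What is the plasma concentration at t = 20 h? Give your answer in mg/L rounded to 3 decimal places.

184.156 mg/L

k = ln 2 / 4 = 0.17329 per h
Dose 1 (415 mg at t=0 h): 415·exp(−0.17329·20) = 12.969 mg/L
Dose 2 (115 mg at t=7 h): 115·exp(−0.17329·13) = 12.088 mg/L
Dose 3 (450 mg at t=14 h): 450·exp(−0.17329·6) = 159.099 mg/L
C(20) = 12.969 + 12.088 + 159.099 = 184.156 mg/L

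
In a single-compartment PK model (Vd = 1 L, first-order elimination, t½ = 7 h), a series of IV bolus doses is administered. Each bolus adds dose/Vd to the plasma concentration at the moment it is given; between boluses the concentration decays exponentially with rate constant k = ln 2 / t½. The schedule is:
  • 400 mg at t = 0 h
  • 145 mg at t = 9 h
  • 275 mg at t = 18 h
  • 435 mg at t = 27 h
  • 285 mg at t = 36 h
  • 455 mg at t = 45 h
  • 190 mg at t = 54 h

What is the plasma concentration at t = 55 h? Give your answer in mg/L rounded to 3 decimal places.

k = ln 2 / 7 = 0.09902 per h
Dose 1 (400 mg at t=0 h): 400·exp(−0.09902·55) = 1.725 mg/L
Dose 2 (145 mg at t=9 h): 145·exp(−0.09902·46) = 1.525 mg/L
Dose 3 (275 mg at t=18 h): 275·exp(−0.09902·37) = 7.050 mg/L
Dose 4 (435 mg at t=27 h): 435·exp(−0.09902·28) = 27.188 mg/L
Dose 5 (285 mg at t=36 h): 285·exp(−0.09902·19) = 43.427 mg/L
Dose 6 (455 mg at t=45 h): 455·exp(−0.09902·10) = 169.032 mg/L
Dose 7 (190 mg at t=54 h): 190·exp(−0.09902·1) = 172.087 mg/L
C(55) = 1.725 + 1.525 + 7.050 + 27.188 + 43.427 + 169.032 + 172.087 = 422.034 mg/L

422.034 mg/L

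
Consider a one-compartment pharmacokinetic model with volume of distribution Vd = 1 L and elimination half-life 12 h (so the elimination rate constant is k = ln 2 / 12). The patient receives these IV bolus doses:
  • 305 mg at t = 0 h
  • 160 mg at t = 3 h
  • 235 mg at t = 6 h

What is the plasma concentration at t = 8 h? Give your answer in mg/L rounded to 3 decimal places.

521.364 mg/L

k = ln 2 / 12 = 0.05776 per h
Dose 1 (305 mg at t=0 h): 305·exp(−0.05776·8) = 192.138 mg/L
Dose 2 (160 mg at t=3 h): 160·exp(−0.05776·5) = 119.865 mg/L
Dose 3 (235 mg at t=6 h): 235·exp(−0.05776·2) = 209.361 mg/L
C(8) = 192.138 + 119.865 + 209.361 = 521.364 mg/L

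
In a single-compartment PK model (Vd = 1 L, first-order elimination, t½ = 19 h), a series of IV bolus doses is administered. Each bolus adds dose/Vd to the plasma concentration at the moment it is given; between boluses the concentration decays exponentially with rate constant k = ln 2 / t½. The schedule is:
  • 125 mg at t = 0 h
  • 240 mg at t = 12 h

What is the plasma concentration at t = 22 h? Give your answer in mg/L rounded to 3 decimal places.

k = ln 2 / 19 = 0.03648 per h
Dose 1 (125 mg at t=0 h): 125·exp(−0.03648·22) = 56.021 mg/L
Dose 2 (240 mg at t=12 h): 240·exp(−0.03648·10) = 166.638 mg/L
C(22) = 56.021 + 166.638 = 222.659 mg/L

222.659 mg/L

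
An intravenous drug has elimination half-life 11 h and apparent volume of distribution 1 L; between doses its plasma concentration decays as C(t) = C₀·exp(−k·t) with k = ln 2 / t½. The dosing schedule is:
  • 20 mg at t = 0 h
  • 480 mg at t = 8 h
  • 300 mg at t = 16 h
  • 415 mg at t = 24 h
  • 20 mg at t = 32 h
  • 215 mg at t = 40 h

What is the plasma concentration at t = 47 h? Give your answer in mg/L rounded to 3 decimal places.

328.185 mg/L

k = ln 2 / 11 = 0.06301 per h
Dose 1 (20 mg at t=0 h): 20·exp(−0.06301·47) = 1.035 mg/L
Dose 2 (480 mg at t=8 h): 480·exp(−0.06301·39) = 41.111 mg/L
Dose 3 (300 mg at t=16 h): 300·exp(−0.06301·31) = 42.537 mg/L
Dose 4 (415 mg at t=24 h): 415·exp(−0.06301·23) = 97.414 mg/L
Dose 5 (20 mg at t=32 h): 20·exp(−0.06301·15) = 7.772 mg/L
Dose 6 (215 mg at t=40 h): 215·exp(−0.06301·7) = 138.316 mg/L
C(47) = 1.035 + 41.111 + 42.537 + 97.414 + 7.772 + 138.316 = 328.185 mg/L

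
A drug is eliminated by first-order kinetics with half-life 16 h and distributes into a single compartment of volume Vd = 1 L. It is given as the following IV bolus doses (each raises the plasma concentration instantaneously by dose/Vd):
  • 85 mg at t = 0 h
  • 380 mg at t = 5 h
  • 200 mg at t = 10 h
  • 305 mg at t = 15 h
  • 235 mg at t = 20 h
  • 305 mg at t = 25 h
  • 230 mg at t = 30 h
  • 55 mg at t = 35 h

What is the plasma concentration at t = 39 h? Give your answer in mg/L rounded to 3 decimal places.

739.051 mg/L

k = ln 2 / 16 = 0.04332 per h
Dose 1 (85 mg at t=0 h): 85·exp(−0.04332·39) = 15.691 mg/L
Dose 2 (380 mg at t=5 h): 380·exp(−0.04332·34) = 87.115 mg/L
Dose 3 (200 mg at t=10 h): 200·exp(−0.04332·29) = 56.939 mg/L
Dose 4 (305 mg at t=15 h): 305·exp(−0.04332·24) = 107.834 mg/L
Dose 5 (235 mg at t=20 h): 235·exp(−0.04332·19) = 103.180 mg/L
Dose 6 (305 mg at t=25 h): 305·exp(−0.04332·14) = 166.302 mg/L
Dose 7 (230 mg at t=30 h): 230·exp(−0.04332·9) = 155.739 mg/L
Dose 8 (55 mg at t=35 h): 55·exp(−0.04332·4) = 46.249 mg/L
C(39) = 15.691 + 87.115 + 56.939 + 107.834 + 103.180 + 166.302 + 155.739 + 46.249 = 739.051 mg/L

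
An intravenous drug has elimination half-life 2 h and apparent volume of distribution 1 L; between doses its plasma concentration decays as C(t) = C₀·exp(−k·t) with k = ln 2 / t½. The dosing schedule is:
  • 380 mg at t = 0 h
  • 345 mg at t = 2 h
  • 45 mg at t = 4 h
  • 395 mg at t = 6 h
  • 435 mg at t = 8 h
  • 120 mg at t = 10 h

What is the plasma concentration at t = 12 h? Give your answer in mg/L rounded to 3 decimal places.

237.656 mg/L

k = ln 2 / 2 = 0.34657 per h
Dose 1 (380 mg at t=0 h): 380·exp(−0.34657·12) = 5.938 mg/L
Dose 2 (345 mg at t=2 h): 345·exp(−0.34657·10) = 10.781 mg/L
Dose 3 (45 mg at t=4 h): 45·exp(−0.34657·8) = 2.812 mg/L
Dose 4 (395 mg at t=6 h): 395·exp(−0.34657·6) = 49.375 mg/L
Dose 5 (435 mg at t=8 h): 435·exp(−0.34657·4) = 108.750 mg/L
Dose 6 (120 mg at t=10 h): 120·exp(−0.34657·2) = 60.000 mg/L
C(12) = 5.938 + 10.781 + 2.812 + 49.375 + 108.750 + 60.000 = 237.656 mg/L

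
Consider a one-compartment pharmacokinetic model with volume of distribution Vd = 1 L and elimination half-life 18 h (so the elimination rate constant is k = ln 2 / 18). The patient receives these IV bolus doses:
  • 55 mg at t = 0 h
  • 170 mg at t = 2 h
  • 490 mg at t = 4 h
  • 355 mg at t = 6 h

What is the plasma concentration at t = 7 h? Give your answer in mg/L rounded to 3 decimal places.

k = ln 2 / 18 = 0.03851 per h
Dose 1 (55 mg at t=0 h): 55·exp(−0.03851·7) = 42.004 mg/L
Dose 2 (170 mg at t=2 h): 170·exp(−0.03851·5) = 140.226 mg/L
Dose 3 (490 mg at t=4 h): 490·exp(−0.03851·3) = 436.540 mg/L
Dose 4 (355 mg at t=6 h): 355·exp(−0.03851·1) = 341.589 mg/L
C(7) = 42.004 + 140.226 + 436.540 + 341.589 = 960.361 mg/L

960.361 mg/L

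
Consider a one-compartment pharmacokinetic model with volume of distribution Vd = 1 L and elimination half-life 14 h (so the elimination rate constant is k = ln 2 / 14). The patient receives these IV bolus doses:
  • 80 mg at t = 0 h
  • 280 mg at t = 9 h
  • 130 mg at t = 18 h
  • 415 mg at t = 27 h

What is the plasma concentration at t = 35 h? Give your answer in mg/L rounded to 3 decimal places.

426.731 mg/L

k = ln 2 / 14 = 0.04951 per h
Dose 1 (80 mg at t=0 h): 80·exp(−0.04951·35) = 14.142 mg/L
Dose 2 (280 mg at t=9 h): 280·exp(−0.04951·26) = 77.286 mg/L
Dose 3 (130 mg at t=18 h): 130·exp(−0.04951·17) = 56.028 mg/L
Dose 4 (415 mg at t=27 h): 415·exp(−0.04951·8) = 279.274 mg/L
C(35) = 14.142 + 77.286 + 56.028 + 279.274 = 426.731 mg/L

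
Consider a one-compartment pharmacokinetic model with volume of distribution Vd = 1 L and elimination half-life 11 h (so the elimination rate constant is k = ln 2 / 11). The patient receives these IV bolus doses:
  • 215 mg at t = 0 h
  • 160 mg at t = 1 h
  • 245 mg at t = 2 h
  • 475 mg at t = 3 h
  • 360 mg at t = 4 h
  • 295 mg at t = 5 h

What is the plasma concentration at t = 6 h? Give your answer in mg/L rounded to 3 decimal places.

1442.026 mg/L

k = ln 2 / 11 = 0.06301 per h
Dose 1 (215 mg at t=0 h): 215·exp(−0.06301·6) = 147.313 mg/L
Dose 2 (160 mg at t=1 h): 160·exp(−0.06301·5) = 116.758 mg/L
Dose 3 (245 mg at t=2 h): 245·exp(−0.06301·4) = 190.415 mg/L
Dose 4 (475 mg at t=3 h): 475·exp(−0.06301·3) = 393.183 mg/L
Dose 5 (360 mg at t=4 h): 360·exp(−0.06301·2) = 317.373 mg/L
Dose 6 (295 mg at t=5 h): 295·exp(−0.06301·1) = 276.985 mg/L
C(6) = 147.313 + 116.758 + 190.415 + 393.183 + 317.373 + 276.985 = 1442.026 mg/L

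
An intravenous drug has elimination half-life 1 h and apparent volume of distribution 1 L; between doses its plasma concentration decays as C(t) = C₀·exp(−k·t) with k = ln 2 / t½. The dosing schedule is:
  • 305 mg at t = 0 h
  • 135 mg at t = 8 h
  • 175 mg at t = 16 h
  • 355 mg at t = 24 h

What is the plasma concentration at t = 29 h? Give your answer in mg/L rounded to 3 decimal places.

11.115 mg/L

k = ln 2 / 1 = 0.69315 per h
Dose 1 (305 mg at t=0 h): 305·exp(−0.69315·29) = 0.000 mg/L
Dose 2 (135 mg at t=8 h): 135·exp(−0.69315·21) = 0.000 mg/L
Dose 3 (175 mg at t=16 h): 175·exp(−0.69315·13) = 0.021 mg/L
Dose 4 (355 mg at t=24 h): 355·exp(−0.69315·5) = 11.094 mg/L
C(29) = 0.000 + 0.000 + 0.021 + 11.094 = 11.115 mg/L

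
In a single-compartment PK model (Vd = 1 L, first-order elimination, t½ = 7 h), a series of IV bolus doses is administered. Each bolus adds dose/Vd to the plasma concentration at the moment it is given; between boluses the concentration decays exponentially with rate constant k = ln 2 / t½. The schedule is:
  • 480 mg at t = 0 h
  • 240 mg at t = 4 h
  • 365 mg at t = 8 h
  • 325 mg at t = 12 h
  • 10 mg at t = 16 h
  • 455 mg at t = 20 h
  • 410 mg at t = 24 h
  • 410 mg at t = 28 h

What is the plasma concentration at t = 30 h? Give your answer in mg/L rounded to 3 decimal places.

873.104 mg/L

k = ln 2 / 7 = 0.09902 per h
Dose 1 (480 mg at t=0 h): 480·exp(−0.09902·30) = 24.610 mg/L
Dose 2 (240 mg at t=4 h): 240·exp(−0.09902·26) = 18.285 mg/L
Dose 3 (365 mg at t=8 h): 365·exp(−0.09902·22) = 41.324 mg/L
Dose 4 (325 mg at t=12 h): 325·exp(−0.09902·18) = 54.677 mg/L
Dose 5 (10 mg at t=16 h): 10·exp(−0.09902·14) = 2.500 mg/L
Dose 6 (455 mg at t=20 h): 455·exp(−0.09902·10) = 169.032 mg/L
Dose 7 (410 mg at t=24 h): 410·exp(−0.09902·6) = 226.338 mg/L
Dose 8 (410 mg at t=28 h): 410·exp(−0.09902·2) = 336.337 mg/L
C(30) = 24.610 + 18.285 + 41.324 + 54.677 + 2.500 + 169.032 + 226.338 + 336.337 = 873.104 mg/L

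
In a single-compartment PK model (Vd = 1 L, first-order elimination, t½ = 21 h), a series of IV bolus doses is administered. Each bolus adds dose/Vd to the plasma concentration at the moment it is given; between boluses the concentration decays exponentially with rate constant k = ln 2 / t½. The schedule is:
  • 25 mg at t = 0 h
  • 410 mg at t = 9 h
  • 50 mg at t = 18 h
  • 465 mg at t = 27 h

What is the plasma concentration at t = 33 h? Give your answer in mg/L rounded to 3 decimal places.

606.017 mg/L

k = ln 2 / 21 = 0.03301 per h
Dose 1 (25 mg at t=0 h): 25·exp(−0.03301·33) = 8.412 mg/L
Dose 2 (410 mg at t=9 h): 410·exp(−0.03301·24) = 185.673 mg/L
Dose 3 (50 mg at t=18 h): 50·exp(−0.03301·15) = 30.475 mg/L
Dose 4 (465 mg at t=27 h): 465·exp(−0.03301·6) = 381.456 mg/L
C(33) = 8.412 + 185.673 + 30.475 + 381.456 = 606.017 mg/L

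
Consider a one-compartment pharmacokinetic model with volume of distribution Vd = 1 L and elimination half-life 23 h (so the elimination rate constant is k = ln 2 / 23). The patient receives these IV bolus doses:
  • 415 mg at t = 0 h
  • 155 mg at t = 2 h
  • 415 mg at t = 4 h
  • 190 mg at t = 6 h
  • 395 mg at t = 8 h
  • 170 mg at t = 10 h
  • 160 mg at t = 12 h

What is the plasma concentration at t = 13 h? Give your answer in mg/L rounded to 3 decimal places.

k = ln 2 / 23 = 0.03014 per h
Dose 1 (415 mg at t=0 h): 415·exp(−0.03014·13) = 280.479 mg/L
Dose 2 (155 mg at t=2 h): 155·exp(−0.03014·11) = 111.266 mg/L
Dose 3 (415 mg at t=4 h): 415·exp(−0.03014·9) = 316.413 mg/L
Dose 4 (190 mg at t=6 h): 190·exp(−0.03014·7) = 153.864 mg/L
Dose 5 (395 mg at t=8 h): 395·exp(−0.03014·5) = 339.747 mg/L
Dose 6 (170 mg at t=10 h): 170·exp(−0.03014·3) = 155.305 mg/L
Dose 7 (160 mg at t=12 h): 160·exp(−0.03014·1) = 155.250 mg/L
C(13) = 280.479 + 111.266 + 316.413 + 153.864 + 339.747 + 155.305 + 155.250 = 1512.323 mg/L

1512.323 mg/L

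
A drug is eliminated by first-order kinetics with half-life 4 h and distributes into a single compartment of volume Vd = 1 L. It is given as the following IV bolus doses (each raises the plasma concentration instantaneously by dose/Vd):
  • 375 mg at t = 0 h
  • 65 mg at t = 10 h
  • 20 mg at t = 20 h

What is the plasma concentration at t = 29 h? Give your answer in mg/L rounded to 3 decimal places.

k = ln 2 / 4 = 0.17329 per h
Dose 1 (375 mg at t=0 h): 375·exp(−0.17329·29) = 2.464 mg/L
Dose 2 (65 mg at t=10 h): 65·exp(−0.17329·19) = 2.416 mg/L
Dose 3 (20 mg at t=20 h): 20·exp(−0.17329·9) = 4.204 mg/L
C(29) = 2.464 + 2.416 + 4.204 = 9.084 mg/L

9.084 mg/L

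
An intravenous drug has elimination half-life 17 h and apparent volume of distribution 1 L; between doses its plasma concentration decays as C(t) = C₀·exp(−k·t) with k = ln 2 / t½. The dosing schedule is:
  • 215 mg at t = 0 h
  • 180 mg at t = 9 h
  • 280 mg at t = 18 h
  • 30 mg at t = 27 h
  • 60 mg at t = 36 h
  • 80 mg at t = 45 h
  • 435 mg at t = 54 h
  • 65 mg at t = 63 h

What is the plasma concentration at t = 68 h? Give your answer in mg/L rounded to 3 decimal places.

418.176 mg/L

k = ln 2 / 17 = 0.04077 per h
Dose 1 (215 mg at t=0 h): 215·exp(−0.04077·68) = 13.438 mg/L
Dose 2 (180 mg at t=9 h): 180·exp(−0.04077·59) = 16.238 mg/L
Dose 3 (280 mg at t=18 h): 280·exp(−0.04077·50) = 36.457 mg/L
Dose 4 (30 mg at t=27 h): 30·exp(−0.04077·41) = 5.638 mg/L
Dose 5 (60 mg at t=36 h): 60·exp(−0.04077·32) = 16.274 mg/L
Dose 6 (80 mg at t=45 h): 80·exp(−0.04077·23) = 31.319 mg/L
Dose 7 (435 mg at t=54 h): 435·exp(−0.04077·14) = 245.800 mg/L
Dose 8 (65 mg at t=63 h): 65·exp(−0.04077·5) = 53.012 mg/L
C(68) = 13.438 + 16.238 + 36.457 + 5.638 + 16.274 + 31.319 + 245.800 + 53.012 = 418.176 mg/L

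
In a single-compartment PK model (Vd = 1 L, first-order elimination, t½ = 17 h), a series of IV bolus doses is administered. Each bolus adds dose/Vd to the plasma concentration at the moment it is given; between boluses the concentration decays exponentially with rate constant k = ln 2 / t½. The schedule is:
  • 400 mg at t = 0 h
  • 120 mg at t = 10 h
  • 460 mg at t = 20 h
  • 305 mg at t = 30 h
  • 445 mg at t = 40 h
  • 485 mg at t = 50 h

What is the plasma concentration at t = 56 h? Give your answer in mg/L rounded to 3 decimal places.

882.330 mg/L

k = ln 2 / 17 = 0.04077 per h
Dose 1 (400 mg at t=0 h): 400·exp(−0.04077·56) = 40.779 mg/L
Dose 2 (120 mg at t=10 h): 120·exp(−0.04077·46) = 18.392 mg/L
Dose 3 (460 mg at t=20 h): 460·exp(−0.04077·36) = 105.994 mg/L
Dose 4 (305 mg at t=30 h): 305·exp(−0.04077·26) = 105.658 mg/L
Dose 5 (445 mg at t=40 h): 445·exp(−0.04077·16) = 231.760 mg/L
Dose 6 (485 mg at t=50 h): 485·exp(−0.04077·6) = 379.748 mg/L
C(56) = 40.779 + 18.392 + 105.994 + 105.658 + 231.760 + 379.748 = 882.330 mg/L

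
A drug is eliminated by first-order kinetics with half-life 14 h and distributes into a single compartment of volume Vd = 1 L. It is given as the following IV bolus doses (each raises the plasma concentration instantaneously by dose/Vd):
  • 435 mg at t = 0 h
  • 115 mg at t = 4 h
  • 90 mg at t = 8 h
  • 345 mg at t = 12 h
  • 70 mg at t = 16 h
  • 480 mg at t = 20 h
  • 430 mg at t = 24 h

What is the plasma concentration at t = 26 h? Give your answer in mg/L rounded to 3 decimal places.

k = ln 2 / 14 = 0.04951 per h
Dose 1 (435 mg at t=0 h): 435·exp(−0.04951·26) = 120.070 mg/L
Dose 2 (115 mg at t=4 h): 115·exp(−0.04951·22) = 38.695 mg/L
Dose 3 (90 mg at t=8 h): 90·exp(−0.04951·18) = 36.915 mg/L
Dose 4 (345 mg at t=12 h): 345·exp(−0.04951·14) = 172.500 mg/L
Dose 5 (70 mg at t=16 h): 70·exp(−0.04951·10) = 42.665 mg/L
Dose 6 (480 mg at t=20 h): 480·exp(−0.04951·6) = 356.639 mg/L
Dose 7 (430 mg at t=24 h): 430·exp(−0.04951·2) = 389.461 mg/L
C(26) = 120.070 + 38.695 + 36.915 + 172.500 + 42.665 + 356.639 + 389.461 = 1156.945 mg/L

1156.945 mg/L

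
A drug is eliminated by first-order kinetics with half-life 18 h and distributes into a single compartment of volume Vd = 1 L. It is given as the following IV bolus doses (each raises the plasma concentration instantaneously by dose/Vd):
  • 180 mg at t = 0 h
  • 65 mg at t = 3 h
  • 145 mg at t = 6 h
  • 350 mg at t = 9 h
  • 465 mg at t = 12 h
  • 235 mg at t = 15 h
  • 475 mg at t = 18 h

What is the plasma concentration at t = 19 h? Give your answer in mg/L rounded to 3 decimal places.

k = ln 2 / 18 = 0.03851 per h
Dose 1 (180 mg at t=0 h): 180·exp(−0.03851·19) = 86.600 mg/L
Dose 2 (65 mg at t=3 h): 65·exp(−0.03851·16) = 35.102 mg/L
Dose 3 (145 mg at t=6 h): 145·exp(−0.03851·13) = 87.894 mg/L
Dose 4 (350 mg at t=9 h): 350·exp(−0.03851·10) = 238.138 mg/L
Dose 5 (465 mg at t=12 h): 465·exp(−0.03851·7) = 355.129 mg/L
Dose 6 (235 mg at t=15 h): 235·exp(−0.03851·4) = 201.452 mg/L
Dose 7 (475 mg at t=18 h): 475·exp(−0.03851·1) = 457.056 mg/L
C(19) = 86.600 + 35.102 + 87.894 + 238.138 + 355.129 + 201.452 + 457.056 = 1461.371 mg/L

1461.371 mg/L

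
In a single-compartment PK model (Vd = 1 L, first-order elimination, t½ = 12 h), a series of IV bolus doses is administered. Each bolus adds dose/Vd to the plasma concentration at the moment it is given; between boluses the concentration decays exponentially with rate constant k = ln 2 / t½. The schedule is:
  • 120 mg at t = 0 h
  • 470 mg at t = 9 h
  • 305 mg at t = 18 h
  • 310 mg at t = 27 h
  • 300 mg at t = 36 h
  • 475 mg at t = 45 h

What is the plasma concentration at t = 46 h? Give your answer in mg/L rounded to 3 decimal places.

844.550 mg/L

k = ln 2 / 12 = 0.05776 per h
Dose 1 (120 mg at t=0 h): 120·exp(−0.05776·46) = 8.418 mg/L
Dose 2 (470 mg at t=9 h): 470·exp(−0.05776·37) = 55.453 mg/L
Dose 3 (305 mg at t=18 h): 305·exp(−0.05776·28) = 60.520 mg/L
Dose 4 (310 mg at t=27 h): 310·exp(−0.05776·19) = 103.450 mg/L
Dose 5 (300 mg at t=36 h): 300·exp(−0.05776·10) = 168.369 mg/L
Dose 6 (475 mg at t=45 h): 475·exp(−0.05776·1) = 448.340 mg/L
C(46) = 8.418 + 55.453 + 60.520 + 103.450 + 168.369 + 448.340 = 844.550 mg/L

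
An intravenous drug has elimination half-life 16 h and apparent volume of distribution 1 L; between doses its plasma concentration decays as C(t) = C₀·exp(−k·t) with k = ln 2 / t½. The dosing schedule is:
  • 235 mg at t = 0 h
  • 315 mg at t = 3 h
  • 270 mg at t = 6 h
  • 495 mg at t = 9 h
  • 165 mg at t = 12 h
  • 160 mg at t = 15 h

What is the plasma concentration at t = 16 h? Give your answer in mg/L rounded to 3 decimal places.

k = ln 2 / 16 = 0.04332 per h
Dose 1 (235 mg at t=0 h): 235·exp(−0.04332·16) = 117.500 mg/L
Dose 2 (315 mg at t=3 h): 315·exp(−0.04332·13) = 179.359 mg/L
Dose 3 (270 mg at t=6 h): 270·exp(−0.04332·10) = 175.073 mg/L
Dose 4 (495 mg at t=9 h): 495·exp(−0.04332·7) = 365.514 mg/L
Dose 5 (165 mg at t=12 h): 165·exp(−0.04332·4) = 138.748 mg/L
Dose 6 (160 mg at t=15 h): 160·exp(−0.04332·1) = 153.217 mg/L
C(16) = 117.500 + 179.359 + 175.073 + 365.514 + 138.748 + 153.217 = 1129.411 mg/L

1129.411 mg/L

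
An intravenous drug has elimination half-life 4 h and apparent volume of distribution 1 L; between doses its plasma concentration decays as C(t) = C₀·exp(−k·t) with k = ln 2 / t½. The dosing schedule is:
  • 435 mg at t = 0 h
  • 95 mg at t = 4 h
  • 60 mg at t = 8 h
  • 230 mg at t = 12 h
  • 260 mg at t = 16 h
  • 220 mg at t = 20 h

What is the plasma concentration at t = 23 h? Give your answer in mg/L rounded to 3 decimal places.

258.374 mg/L

k = ln 2 / 4 = 0.17329 per h
Dose 1 (435 mg at t=0 h): 435·exp(−0.17329·23) = 8.083 mg/L
Dose 2 (95 mg at t=4 h): 95·exp(−0.17329·19) = 3.530 mg/L
Dose 3 (60 mg at t=8 h): 60·exp(−0.17329·15) = 4.460 mg/L
Dose 4 (230 mg at t=12 h): 230·exp(−0.17329·11) = 34.190 mg/L
Dose 5 (260 mg at t=16 h): 260·exp(−0.17329·7) = 77.298 mg/L
Dose 6 (220 mg at t=20 h): 220·exp(−0.17329·3) = 130.813 mg/L
C(23) = 8.083 + 3.530 + 4.460 + 34.190 + 77.298 + 130.813 = 258.374 mg/L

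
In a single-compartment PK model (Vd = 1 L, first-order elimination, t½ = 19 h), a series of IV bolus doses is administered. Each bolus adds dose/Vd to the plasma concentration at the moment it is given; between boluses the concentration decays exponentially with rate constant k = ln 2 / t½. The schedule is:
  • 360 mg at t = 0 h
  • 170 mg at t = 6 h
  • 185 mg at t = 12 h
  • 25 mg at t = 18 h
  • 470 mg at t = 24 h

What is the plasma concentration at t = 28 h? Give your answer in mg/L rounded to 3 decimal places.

k = ln 2 / 19 = 0.03648 per h
Dose 1 (360 mg at t=0 h): 360·exp(−0.03648·28) = 129.622 mg/L
Dose 2 (170 mg at t=6 h): 170·exp(−0.03648·22) = 76.188 mg/L
Dose 3 (185 mg at t=12 h): 185·exp(−0.03648·16) = 103.198 mg/L
Dose 4 (25 mg at t=18 h): 25·exp(−0.03648·10) = 17.358 mg/L
Dose 5 (470 mg at t=24 h): 470·exp(−0.03648·4) = 406.184 mg/L
C(28) = 129.622 + 76.188 + 103.198 + 17.358 + 406.184 = 732.551 mg/L

732.551 mg/L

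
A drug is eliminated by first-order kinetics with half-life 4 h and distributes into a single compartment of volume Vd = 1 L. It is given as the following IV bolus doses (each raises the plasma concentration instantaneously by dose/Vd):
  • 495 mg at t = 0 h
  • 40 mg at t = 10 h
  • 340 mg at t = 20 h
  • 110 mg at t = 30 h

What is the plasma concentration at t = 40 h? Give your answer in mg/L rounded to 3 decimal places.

k = ln 2 / 4 = 0.17329 per h
Dose 1 (495 mg at t=0 h): 495·exp(−0.17329·40) = 0.483 mg/L
Dose 2 (40 mg at t=10 h): 40·exp(−0.17329·30) = 0.221 mg/L
Dose 3 (340 mg at t=20 h): 340·exp(−0.17329·20) = 10.625 mg/L
Dose 4 (110 mg at t=30 h): 110·exp(−0.17329·10) = 19.445 mg/L
C(40) = 0.483 + 0.221 + 10.625 + 19.445 = 30.775 mg/L

30.775 mg/L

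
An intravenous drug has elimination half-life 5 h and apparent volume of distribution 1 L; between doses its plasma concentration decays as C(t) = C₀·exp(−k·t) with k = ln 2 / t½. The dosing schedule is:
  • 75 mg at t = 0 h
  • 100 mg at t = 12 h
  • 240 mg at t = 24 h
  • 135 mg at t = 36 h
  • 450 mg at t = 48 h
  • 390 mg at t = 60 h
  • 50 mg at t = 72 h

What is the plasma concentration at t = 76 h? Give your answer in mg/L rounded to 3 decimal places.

81.156 mg/L

k = ln 2 / 5 = 0.13863 per h
Dose 1 (75 mg at t=0 h): 75·exp(−0.13863·76) = 0.002 mg/L
Dose 2 (100 mg at t=12 h): 100·exp(−0.13863·64) = 0.014 mg/L
Dose 3 (240 mg at t=24 h): 240·exp(−0.13863·52) = 0.178 mg/L
Dose 4 (135 mg at t=36 h): 135·exp(−0.13863·40) = 0.527 mg/L
Dose 5 (450 mg at t=48 h): 450·exp(−0.13863·28) = 9.278 mg/L
Dose 6 (390 mg at t=60 h): 390·exp(−0.13863·16) = 42.439 mg/L
Dose 7 (50 mg at t=72 h): 50·exp(−0.13863·4) = 28.717 mg/L
C(76) = 0.002 + 0.014 + 0.178 + 0.527 + 9.278 + 42.439 + 28.717 = 81.156 mg/L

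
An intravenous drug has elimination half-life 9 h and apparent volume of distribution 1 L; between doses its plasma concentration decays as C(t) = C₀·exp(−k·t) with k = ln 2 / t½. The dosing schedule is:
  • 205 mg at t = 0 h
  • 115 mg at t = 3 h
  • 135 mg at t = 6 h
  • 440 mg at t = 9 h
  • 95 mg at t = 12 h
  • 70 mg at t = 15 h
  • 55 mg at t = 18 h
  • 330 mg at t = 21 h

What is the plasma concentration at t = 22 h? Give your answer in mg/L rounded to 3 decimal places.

k = ln 2 / 9 = 0.07702 per h
Dose 1 (205 mg at t=0 h): 205·exp(−0.07702·22) = 37.662 mg/L
Dose 2 (115 mg at t=3 h): 115·exp(−0.07702·19) = 26.619 mg/L
Dose 3 (135 mg at t=6 h): 135·exp(−0.07702·16) = 39.370 mg/L
Dose 4 (440 mg at t=9 h): 440·exp(−0.07702·13) = 161.671 mg/L
Dose 5 (95 mg at t=12 h): 95·exp(−0.07702·10) = 43.979 mg/L
Dose 6 (70 mg at t=15 h): 70·exp(−0.07702·7) = 40.829 mg/L
Dose 7 (55 mg at t=18 h): 55·exp(−0.07702·4) = 40.418 mg/L
Dose 8 (330 mg at t=21 h): 330·exp(−0.07702·1) = 305.539 mg/L
C(22) = 37.662 + 26.619 + 39.370 + 161.671 + 43.979 + 40.829 + 40.418 + 305.539 = 696.086 mg/L

696.086 mg/L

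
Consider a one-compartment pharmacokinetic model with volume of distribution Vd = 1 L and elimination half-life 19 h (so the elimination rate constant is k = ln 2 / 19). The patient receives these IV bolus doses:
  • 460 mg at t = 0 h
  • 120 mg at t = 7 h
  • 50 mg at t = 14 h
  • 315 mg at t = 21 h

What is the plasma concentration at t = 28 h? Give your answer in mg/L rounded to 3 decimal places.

495.417 mg/L

k = ln 2 / 19 = 0.03648 per h
Dose 1 (460 mg at t=0 h): 460·exp(−0.03648·28) = 165.628 mg/L
Dose 2 (120 mg at t=7 h): 120·exp(−0.03648·21) = 55.778 mg/L
Dose 3 (50 mg at t=14 h): 50·exp(−0.03648·14) = 30.003 mg/L
Dose 4 (315 mg at t=21 h): 315·exp(−0.03648·7) = 244.008 mg/L
C(28) = 165.628 + 55.778 + 30.003 + 244.008 = 495.417 mg/L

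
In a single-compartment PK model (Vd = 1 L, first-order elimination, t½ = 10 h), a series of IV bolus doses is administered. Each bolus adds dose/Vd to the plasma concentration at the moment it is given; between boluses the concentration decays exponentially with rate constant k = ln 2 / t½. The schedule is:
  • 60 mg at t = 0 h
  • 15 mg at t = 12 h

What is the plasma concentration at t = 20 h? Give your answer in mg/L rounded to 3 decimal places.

23.615 mg/L

k = ln 2 / 10 = 0.06931 per h
Dose 1 (60 mg at t=0 h): 60·exp(−0.06931·20) = 15.000 mg/L
Dose 2 (15 mg at t=12 h): 15·exp(−0.06931·8) = 8.615 mg/L
C(20) = 15.000 + 8.615 = 23.615 mg/L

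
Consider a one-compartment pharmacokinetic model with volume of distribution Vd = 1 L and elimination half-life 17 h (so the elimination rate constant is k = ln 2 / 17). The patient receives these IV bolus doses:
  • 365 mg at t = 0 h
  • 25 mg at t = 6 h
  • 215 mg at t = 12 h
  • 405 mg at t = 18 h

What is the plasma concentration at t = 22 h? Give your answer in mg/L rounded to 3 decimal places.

k = ln 2 / 17 = 0.04077 per h
Dose 1 (365 mg at t=0 h): 365·exp(−0.04077·22) = 148.842 mg/L
Dose 2 (25 mg at t=6 h): 25·exp(−0.04077·16) = 13.020 mg/L
Dose 3 (215 mg at t=12 h): 215·exp(−0.04077·10) = 143.009 mg/L
Dose 4 (405 mg at t=18 h): 405·exp(−0.04077·4) = 344.052 mg/L
C(22) = 148.842 + 13.020 + 143.009 + 344.052 = 648.923 mg/L

648.923 mg/L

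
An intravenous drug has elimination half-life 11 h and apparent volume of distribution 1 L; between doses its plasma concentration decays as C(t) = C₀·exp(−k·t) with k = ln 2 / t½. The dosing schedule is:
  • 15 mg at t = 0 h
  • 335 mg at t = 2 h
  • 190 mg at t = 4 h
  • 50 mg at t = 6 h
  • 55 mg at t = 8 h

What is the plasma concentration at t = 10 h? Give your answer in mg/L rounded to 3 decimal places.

427.874 mg/L

k = ln 2 / 11 = 0.06301 per h
Dose 1 (15 mg at t=0 h): 15·exp(−0.06301·10) = 7.988 mg/L
Dose 2 (335 mg at t=2 h): 335·exp(−0.06301·8) = 202.355 mg/L
Dose 3 (190 mg at t=4 h): 190·exp(−0.06301·6) = 130.183 mg/L
Dose 4 (50 mg at t=6 h): 50·exp(−0.06301·4) = 38.860 mg/L
Dose 5 (55 mg at t=8 h): 55·exp(−0.06301·2) = 48.488 mg/L
C(10) = 7.988 + 202.355 + 130.183 + 38.860 + 48.488 = 427.874 mg/L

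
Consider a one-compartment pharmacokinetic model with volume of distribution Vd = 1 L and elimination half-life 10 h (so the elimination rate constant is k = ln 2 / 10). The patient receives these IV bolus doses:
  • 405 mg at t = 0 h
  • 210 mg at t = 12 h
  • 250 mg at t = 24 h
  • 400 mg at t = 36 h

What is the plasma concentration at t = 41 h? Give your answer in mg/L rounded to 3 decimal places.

411.541 mg/L

k = ln 2 / 10 = 0.06931 per h
Dose 1 (405 mg at t=0 h): 405·exp(−0.06931·41) = 23.617 mg/L
Dose 2 (210 mg at t=12 h): 210·exp(−0.06931·29) = 28.134 mg/L
Dose 3 (250 mg at t=24 h): 250·exp(−0.06931·17) = 76.947 mg/L
Dose 4 (400 mg at t=36 h): 400·exp(−0.06931·5) = 282.843 mg/L
C(41) = 23.617 + 28.134 + 76.947 + 282.843 = 411.541 mg/L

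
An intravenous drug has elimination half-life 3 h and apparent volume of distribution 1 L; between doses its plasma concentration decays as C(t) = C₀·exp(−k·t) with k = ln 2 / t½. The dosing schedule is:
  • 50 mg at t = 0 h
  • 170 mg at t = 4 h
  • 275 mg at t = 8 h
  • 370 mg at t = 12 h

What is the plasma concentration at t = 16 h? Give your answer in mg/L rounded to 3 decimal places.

202.010 mg/L

k = ln 2 / 3 = 0.23105 per h
Dose 1 (50 mg at t=0 h): 50·exp(−0.23105·16) = 1.240 mg/L
Dose 2 (170 mg at t=4 h): 170·exp(−0.23105·12) = 10.625 mg/L
Dose 3 (275 mg at t=8 h): 275·exp(−0.23105·8) = 43.310 mg/L
Dose 4 (370 mg at t=12 h): 370·exp(−0.23105·4) = 146.835 mg/L
C(16) = 1.240 + 10.625 + 43.310 + 146.835 = 202.010 mg/L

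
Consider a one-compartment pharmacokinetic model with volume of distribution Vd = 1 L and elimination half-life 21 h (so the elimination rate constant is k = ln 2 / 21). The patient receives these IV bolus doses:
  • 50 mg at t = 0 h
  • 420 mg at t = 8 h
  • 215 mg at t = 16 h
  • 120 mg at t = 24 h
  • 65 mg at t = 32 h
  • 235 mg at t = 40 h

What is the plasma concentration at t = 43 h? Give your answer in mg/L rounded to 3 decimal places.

k = ln 2 / 21 = 0.03301 per h
Dose 1 (50 mg at t=0 h): 50·exp(−0.03301·43) = 12.094 mg/L
Dose 2 (420 mg at t=8 h): 420·exp(−0.03301·35) = 132.292 mg/L
Dose 3 (215 mg at t=16 h): 215·exp(−0.03301·27) = 88.186 mg/L
Dose 4 (120 mg at t=24 h): 120·exp(−0.03301·19) = 64.095 mg/L
Dose 5 (65 mg at t=32 h): 65·exp(−0.03301·11) = 45.210 mg/L
Dose 6 (235 mg at t=40 h): 235·exp(−0.03301·3) = 212.845 mg/L
C(43) = 12.094 + 132.292 + 88.186 + 64.095 + 45.210 + 212.845 = 554.721 mg/L

554.721 mg/L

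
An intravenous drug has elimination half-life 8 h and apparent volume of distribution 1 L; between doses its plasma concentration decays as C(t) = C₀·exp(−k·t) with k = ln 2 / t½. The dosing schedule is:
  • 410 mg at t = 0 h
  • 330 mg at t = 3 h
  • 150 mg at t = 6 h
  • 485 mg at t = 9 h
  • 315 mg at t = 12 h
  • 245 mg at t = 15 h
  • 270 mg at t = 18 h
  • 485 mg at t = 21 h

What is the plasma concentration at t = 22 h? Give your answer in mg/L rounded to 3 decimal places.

k = ln 2 / 8 = 0.08664 per h
Dose 1 (410 mg at t=0 h): 410·exp(−0.08664·22) = 60.947 mg/L
Dose 2 (330 mg at t=3 h): 330·exp(−0.08664·19) = 63.616 mg/L
Dose 3 (150 mg at t=6 h): 150·exp(−0.08664·16) = 37.500 mg/L
Dose 4 (485 mg at t=9 h): 485·exp(−0.08664·13) = 157.242 mg/L
Dose 5 (315 mg at t=12 h): 315·exp(−0.08664·10) = 132.441 mg/L
Dose 6 (245 mg at t=15 h): 245·exp(−0.08664·7) = 133.587 mg/L
Dose 7 (270 mg at t=18 h): 270·exp(−0.08664·4) = 190.919 mg/L
Dose 8 (485 mg at t=21 h): 485·exp(−0.08664·1) = 444.747 mg/L
C(22) = 60.947 + 63.616 + 37.500 + 157.242 + 132.441 + 133.587 + 190.919 + 444.747 = 1220.999 mg/L

1220.999 mg/L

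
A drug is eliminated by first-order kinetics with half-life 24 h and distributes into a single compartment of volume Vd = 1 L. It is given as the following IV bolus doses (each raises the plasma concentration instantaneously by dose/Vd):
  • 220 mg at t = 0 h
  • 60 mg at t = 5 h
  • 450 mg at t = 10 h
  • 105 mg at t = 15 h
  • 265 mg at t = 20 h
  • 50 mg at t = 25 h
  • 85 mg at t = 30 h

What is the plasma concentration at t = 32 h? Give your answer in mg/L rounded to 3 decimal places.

725.920 mg/L

k = ln 2 / 24 = 0.02888 per h
Dose 1 (220 mg at t=0 h): 220·exp(−0.02888·32) = 87.307 mg/L
Dose 2 (60 mg at t=5 h): 60·exp(−0.02888·27) = 27.510 mg/L
Dose 3 (450 mg at t=10 h): 450·exp(−0.02888·22) = 238.379 mg/L
Dose 4 (105 mg at t=15 h): 105·exp(−0.02888·17) = 64.263 mg/L
Dose 5 (265 mg at t=20 h): 265·exp(−0.02888·12) = 187.383 mg/L
Dose 6 (50 mg at t=25 h): 50·exp(−0.02888·7) = 40.848 mg/L
Dose 7 (85 mg at t=30 h): 85·exp(−0.02888·2) = 80.229 mg/L
C(32) = 87.307 + 27.510 + 238.379 + 64.263 + 187.383 + 40.848 + 80.229 = 725.920 mg/L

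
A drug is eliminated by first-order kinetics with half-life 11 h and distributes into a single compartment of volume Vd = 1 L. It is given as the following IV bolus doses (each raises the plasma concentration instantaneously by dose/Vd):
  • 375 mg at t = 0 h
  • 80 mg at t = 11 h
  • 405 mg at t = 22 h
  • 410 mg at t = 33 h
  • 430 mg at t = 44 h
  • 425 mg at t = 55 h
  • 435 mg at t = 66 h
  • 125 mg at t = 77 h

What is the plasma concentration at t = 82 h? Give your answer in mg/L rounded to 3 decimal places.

397.680 mg/L

k = ln 2 / 11 = 0.06301 per h
Dose 1 (375 mg at t=0 h): 375·exp(−0.06301·82) = 2.138 mg/L
Dose 2 (80 mg at t=11 h): 80·exp(−0.06301·71) = 0.912 mg/L
Dose 3 (405 mg at t=22 h): 405·exp(−0.06301·60) = 9.236 mg/L
Dose 4 (410 mg at t=33 h): 410·exp(−0.06301·49) = 18.700 mg/L
Dose 5 (430 mg at t=44 h): 430·exp(−0.06301·38) = 39.224 mg/L
Dose 6 (425 mg at t=55 h): 425·exp(−0.06301·27) = 77.535 mg/L
Dose 7 (435 mg at t=66 h): 435·exp(−0.06301·16) = 158.718 mg/L
Dose 8 (125 mg at t=77 h): 125·exp(−0.06301·5) = 91.218 mg/L
C(82) = 2.138 + 0.912 + 9.236 + 18.700 + 39.224 + 77.535 + 158.718 + 91.218 = 397.680 mg/L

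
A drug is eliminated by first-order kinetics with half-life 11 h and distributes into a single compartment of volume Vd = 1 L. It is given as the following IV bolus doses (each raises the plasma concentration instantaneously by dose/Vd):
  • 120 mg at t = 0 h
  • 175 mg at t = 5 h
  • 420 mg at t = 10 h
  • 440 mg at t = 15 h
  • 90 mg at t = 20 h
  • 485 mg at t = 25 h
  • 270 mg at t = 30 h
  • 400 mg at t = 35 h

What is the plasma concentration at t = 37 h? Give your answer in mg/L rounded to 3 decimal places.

k = ln 2 / 11 = 0.06301 per h
Dose 1 (120 mg at t=0 h): 120·exp(−0.06301·37) = 11.658 mg/L
Dose 2 (175 mg at t=5 h): 175·exp(−0.06301·32) = 23.298 mg/L
Dose 3 (420 mg at t=10 h): 420·exp(−0.06301·27) = 76.623 mg/L
Dose 4 (440 mg at t=15 h): 440·exp(−0.06301·22) = 110.000 mg/L
Dose 5 (90 mg at t=20 h): 90·exp(−0.06301·17) = 30.833 mg/L
Dose 6 (485 mg at t=25 h): 485·exp(−0.06301·12) = 227.691 mg/L
Dose 7 (270 mg at t=30 h): 270·exp(−0.06301·7) = 173.700 mg/L
Dose 8 (400 mg at t=35 h): 400·exp(−0.06301·2) = 352.637 mg/L
C(37) = 11.658 + 23.298 + 76.623 + 110.000 + 30.833 + 227.691 + 173.700 + 352.637 = 1006.438 mg/L

1006.438 mg/L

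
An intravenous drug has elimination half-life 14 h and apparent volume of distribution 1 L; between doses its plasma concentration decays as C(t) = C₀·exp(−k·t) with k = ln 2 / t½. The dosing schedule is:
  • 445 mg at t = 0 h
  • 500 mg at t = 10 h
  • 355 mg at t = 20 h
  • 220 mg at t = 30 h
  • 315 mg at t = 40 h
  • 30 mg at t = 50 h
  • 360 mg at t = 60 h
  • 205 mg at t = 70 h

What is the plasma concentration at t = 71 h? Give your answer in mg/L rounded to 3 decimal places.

k = ln 2 / 14 = 0.04951 per h
Dose 1 (445 mg at t=0 h): 445·exp(−0.04951·71) = 13.235 mg/L
Dose 2 (500 mg at t=10 h): 500·exp(−0.04951·61) = 24.397 mg/L
Dose 3 (355 mg at t=20 h): 355·exp(−0.04951·51) = 28.420 mg/L
Dose 4 (220 mg at t=30 h): 220·exp(−0.04951·41) = 28.896 mg/L
Dose 5 (315 mg at t=40 h): 315·exp(−0.04951·31) = 67.880 mg/L
Dose 6 (30 mg at t=50 h): 30·exp(−0.04951·21) = 10.607 mg/L
Dose 7 (360 mg at t=60 h): 360·exp(−0.04951·11) = 208.823 mg/L
Dose 8 (205 mg at t=70 h): 205·exp(−0.04951·1) = 195.098 mg/L
C(71) = 13.235 + 24.397 + 28.420 + 28.896 + 67.880 + 10.607 + 208.823 + 195.098 = 577.355 mg/L

577.355 mg/L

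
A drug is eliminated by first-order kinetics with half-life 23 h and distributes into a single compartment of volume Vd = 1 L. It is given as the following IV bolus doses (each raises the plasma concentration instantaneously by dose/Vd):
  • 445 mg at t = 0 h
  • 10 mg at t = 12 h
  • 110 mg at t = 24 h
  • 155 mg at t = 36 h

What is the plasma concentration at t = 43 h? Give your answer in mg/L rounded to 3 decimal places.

313.272 mg/L

k = ln 2 / 23 = 0.03014 per h
Dose 1 (445 mg at t=0 h): 445·exp(−0.03014·43) = 121.777 mg/L
Dose 2 (10 mg at t=12 h): 10·exp(−0.03014·31) = 3.929 mg/L
Dose 3 (110 mg at t=24 h): 110·exp(−0.03014·19) = 62.046 mg/L
Dose 4 (155 mg at t=36 h): 155·exp(−0.03014·7) = 125.520 mg/L
C(43) = 121.777 + 3.929 + 62.046 + 125.520 = 313.272 mg/L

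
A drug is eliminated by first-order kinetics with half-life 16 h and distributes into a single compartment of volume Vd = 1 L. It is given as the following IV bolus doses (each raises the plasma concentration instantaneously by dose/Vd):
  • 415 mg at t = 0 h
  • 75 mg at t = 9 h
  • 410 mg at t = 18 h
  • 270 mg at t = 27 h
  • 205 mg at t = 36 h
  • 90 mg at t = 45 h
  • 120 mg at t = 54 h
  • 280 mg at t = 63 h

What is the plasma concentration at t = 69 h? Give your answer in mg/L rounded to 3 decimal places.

k = ln 2 / 16 = 0.04332 per h
Dose 1 (415 mg at t=0 h): 415·exp(−0.04332·69) = 20.886 mg/L
Dose 2 (75 mg at t=9 h): 75·exp(−0.04332·60) = 5.574 mg/L
Dose 3 (410 mg at t=18 h): 410·exp(−0.04332·51) = 45.004 mg/L
Dose 4 (270 mg at t=27 h): 270·exp(−0.04332·42) = 43.768 mg/L
Dose 5 (205 mg at t=36 h): 205·exp(−0.04332·33) = 49.077 mg/L
Dose 6 (90 mg at t=45 h): 90·exp(−0.04332·24) = 31.820 mg/L
Dose 7 (120 mg at t=54 h): 120·exp(−0.04332·15) = 62.656 mg/L
Dose 8 (280 mg at t=63 h): 280·exp(−0.04332·6) = 215.910 mg/L
C(69) = 20.886 + 5.574 + 45.004 + 43.768 + 49.077 + 31.820 + 62.656 + 215.910 = 474.696 mg/L

474.696 mg/L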